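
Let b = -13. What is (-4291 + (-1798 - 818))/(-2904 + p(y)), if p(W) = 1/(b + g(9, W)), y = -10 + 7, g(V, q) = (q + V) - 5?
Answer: 82884/34849 ≈ 2.3784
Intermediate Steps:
g(V, q) = -5 + V + q (g(V, q) = (V + q) - 5 = -5 + V + q)
y = -3
p(W) = 1/(-9 + W) (p(W) = 1/(-13 + (-5 + 9 + W)) = 1/(-13 + (4 + W)) = 1/(-9 + W))
(-4291 + (-1798 - 818))/(-2904 + p(y)) = (-4291 + (-1798 - 818))/(-2904 + 1/(-9 - 3)) = (-4291 - 2616)/(-2904 + 1/(-12)) = -6907/(-2904 - 1/12) = -6907/(-34849/12) = -6907*(-12/34849) = 82884/34849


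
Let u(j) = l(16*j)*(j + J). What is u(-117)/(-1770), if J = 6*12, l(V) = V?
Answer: -2808/59 ≈ -47.593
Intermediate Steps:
J = 72
u(j) = 16*j*(72 + j) (u(j) = (16*j)*(j + 72) = (16*j)*(72 + j) = 16*j*(72 + j))
u(-117)/(-1770) = (16*(-117)*(72 - 117))/(-1770) = (16*(-117)*(-45))*(-1/1770) = 84240*(-1/1770) = -2808/59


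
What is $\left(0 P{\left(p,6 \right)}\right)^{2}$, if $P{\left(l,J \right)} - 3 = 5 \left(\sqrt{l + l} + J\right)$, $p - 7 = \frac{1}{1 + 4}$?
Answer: $0$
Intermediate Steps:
$p = \frac{36}{5}$ ($p = 7 + \frac{1}{1 + 4} = 7 + \frac{1}{5} = \frac{36}{5} \approx 7.2$)
$P{\left(l,J \right)} = 3 + 5 J + 5 \sqrt{2} \sqrt{l}$ ($P{\left(l,J \right)} = 3 + 5 \left(\sqrt{l + l} + J\right) = 3 + 5 \left(\sqrt{2 l} + J\right) = 3 + 5 \left(\sqrt{2} \sqrt{l} + J\right) = 3 + 5 \left(J + \sqrt{2} \sqrt{l}\right) = 3 + \left(5 J + 5 \sqrt{2} \sqrt{l}\right) = 3 + 5 J + 5 \sqrt{2} \sqrt{l}$)
$\left(0 P{\left(p,6 \right)}\right)^{2} = \left(0 \left(3 + 5 \cdot 6 + 5 \sqrt{2} \sqrt{\frac{36}{5}}\right)\right)^{2} = \left(0 \left(3 + 30 + 5 \sqrt{2} \frac{6 \sqrt{5}}{5}\right)\right)^{2} = \left(0 \left(3 + 30 + 6 \sqrt{10}\right)\right)^{2} = \left(0 \left(33 + 6 \sqrt{10}\right)\right)^{2} = 0^{2} = 0$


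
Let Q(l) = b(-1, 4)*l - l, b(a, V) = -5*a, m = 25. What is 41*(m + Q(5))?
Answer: 1845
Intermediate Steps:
Q(l) = 4*l (Q(l) = (-5*(-1))*l - l = 5*l - l = 4*l)
41*(m + Q(5)) = 41*(25 + 4*5) = 41*(25 + 20) = 41*45 = 1845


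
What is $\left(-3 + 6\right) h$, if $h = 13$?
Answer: $39$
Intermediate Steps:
$\left(-3 + 6\right) h = \left(-3 + 6\right) 13 = 3 \cdot 13 = 39$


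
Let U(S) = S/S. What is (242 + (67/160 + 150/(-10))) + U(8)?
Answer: 36547/160 ≈ 228.42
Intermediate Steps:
U(S) = 1
(242 + (67/160 + 150/(-10))) + U(8) = (242 + (67/160 + 150/(-10))) + 1 = (242 + (67*(1/160) + 150*(-1/10))) + 1 = (242 + (67/160 - 15)) + 1 = (242 - 2333/160) + 1 = 36387/160 + 1 = 36547/160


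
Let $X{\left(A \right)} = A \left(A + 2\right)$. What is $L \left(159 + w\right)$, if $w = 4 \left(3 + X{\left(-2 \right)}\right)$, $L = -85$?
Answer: $-14535$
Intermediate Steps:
$X{\left(A \right)} = A \left(2 + A\right)$
$w = 12$ ($w = 4 \left(3 - 2 \left(2 - 2\right)\right) = 4 \left(3 - 0\right) = 4 \left(3 + 0\right) = 4 \cdot 3 = 12$)
$L \left(159 + w\right) = - 85 \left(159 + 12\right) = \left(-85\right) 171 = -14535$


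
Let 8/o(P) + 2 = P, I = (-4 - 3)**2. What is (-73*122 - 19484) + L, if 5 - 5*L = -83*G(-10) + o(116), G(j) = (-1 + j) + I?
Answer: -7911091/285 ≈ -27758.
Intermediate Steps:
I = 49 (I = (-7)**2 = 49)
o(P) = 8/(-2 + P)
G(j) = 48 + j (G(j) = (-1 + j) + 49 = 48 + j)
L = 180059/285 (L = 1 - (-83*(48 - 10) + 8/(-2 + 116))/5 = 1 - (-83*38 + 8/114)/5 = 1 - (-3154 + 8*(1/114))/5 = 1 - (-3154 + 4/57)/5 = 1 - 1/5*(-179774/57) = 1 + 179774/285 = 180059/285 ≈ 631.79)
(-73*122 - 19484) + L = (-73*122 - 19484) + 180059/285 = (-8906 - 19484) + 180059/285 = -28390 + 180059/285 = -7911091/285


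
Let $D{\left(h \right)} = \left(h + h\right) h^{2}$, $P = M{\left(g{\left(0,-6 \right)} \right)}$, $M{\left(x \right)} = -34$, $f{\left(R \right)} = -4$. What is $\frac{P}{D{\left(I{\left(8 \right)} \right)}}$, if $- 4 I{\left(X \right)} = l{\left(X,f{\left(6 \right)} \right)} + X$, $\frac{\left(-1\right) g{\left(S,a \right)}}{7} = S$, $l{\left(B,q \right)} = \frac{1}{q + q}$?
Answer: $\frac{557056}{250047} \approx 2.2278$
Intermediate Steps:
$l{\left(B,q \right)} = \frac{1}{2 q}$
$g{\left(S,a \right)} = - 7 S$
$P = -34$
$I{\left(X \right)} = \frac{1}{32} - \frac{X}{4}$ ($I{\left(X \right)} = - \frac{\frac{1}{2 \left(-4\right)} + X}{4} = - \frac{\frac{1}{2} \left(- \frac{1}{4}\right) + X}{4} = - \frac{- \frac{1}{8} + X}{4} = \frac{1}{32} - \frac{X}{4}$)
$D{\left(h \right)} = 2 h^{3}$ ($D{\left(h \right)} = 2 h h^{2} = 2 h^{3}$)
$\frac{P}{D{\left(I{\left(8 \right)} \right)}} = - \frac{34}{2 \left(\frac{1}{32} - 2\right)^{3}} = - \frac{34}{2 \left(- \frac{63}{32}\right)^{3}} = - \frac{34}{2 \left(- \frac{250047}{32768}\right)} = - \frac{34}{- \frac{250047}{16384}} = \left(-34\right) \left(- \frac{16384}{250047}\right) = \frac{557056}{250047}$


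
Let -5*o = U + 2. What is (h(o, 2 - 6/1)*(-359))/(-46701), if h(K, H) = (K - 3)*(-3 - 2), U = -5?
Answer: 1436/15567 ≈ 0.092246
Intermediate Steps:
o = ⅗ (o = -(-5 + 2)/5 = -⅕*(-3) = ⅗ ≈ 0.60000)
h(K, H) = 15 - 5*K (h(K, H) = (-3 + K)*(-5) = 15 - 5*K)
(h(o, 2 - 6/1)*(-359))/(-46701) = ((15 - 5*⅗)*(-359))/(-46701) = ((15 - 3)*(-359))*(-1/46701) = (12*(-359))*(-1/46701) = -4308*(-1/46701) = 1436/15567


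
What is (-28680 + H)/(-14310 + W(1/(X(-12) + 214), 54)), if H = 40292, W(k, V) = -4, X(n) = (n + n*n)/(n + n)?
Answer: -5806/7157 ≈ -0.81123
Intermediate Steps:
X(n) = (n + n²)/(2*n) (X(n) = (n + n²)/((2*n)) = (n + n²)*(1/(2*n)) = (n + n²)/(2*n))
(-28680 + H)/(-14310 + W(1/(X(-12) + 214), 54)) = (-28680 + 40292)/(-14310 - 4) = 11612/(-14314) = 11612*(-1/14314) = -5806/7157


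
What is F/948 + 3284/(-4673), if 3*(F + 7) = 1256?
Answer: -3568541/13290012 ≈ -0.26851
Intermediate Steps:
F = 1235/3 (F = -7 + (1/3)*1256 = -7 + 1256/3 = 1235/3 ≈ 411.67)
F/948 + 3284/(-4673) = (1235/3)/948 + 3284/(-4673) = (1235/3)*(1/948) + 3284*(-1/4673) = 1235/2844 - 3284/4673 = -3568541/13290012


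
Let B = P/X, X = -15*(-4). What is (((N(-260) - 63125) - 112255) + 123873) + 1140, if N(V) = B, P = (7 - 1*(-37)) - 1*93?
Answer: -3022069/60 ≈ -50368.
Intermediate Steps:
X = 60
P = -49 (P = (7 + 37) - 93 = 44 - 93 = -49)
B = -49/60 ≈ -0.81667
N(V) = -49/60
(((N(-260) - 63125) - 112255) + 123873) + 1140 = (((-49/60 - 63125) - 112255) + 123873) + 1140 = ((-3787549/60 - 112255) + 123873) + 1140 = (-10522849/60 + 123873) + 1140 = -3090469/60 + 1140 = -3022069/60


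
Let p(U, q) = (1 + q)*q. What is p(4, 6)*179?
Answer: 7518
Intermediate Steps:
p(U, q) = q*(1 + q)
p(4, 6)*179 = (6*(1 + 6))*179 = (6*7)*179 = 42*179 = 7518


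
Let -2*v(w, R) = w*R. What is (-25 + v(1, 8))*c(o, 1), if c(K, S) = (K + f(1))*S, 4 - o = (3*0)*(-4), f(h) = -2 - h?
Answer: -29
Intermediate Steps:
o = 4 (o = 4 - 3*0*(-4) = 4 - 0*(-4) = 4 - 1*0 = 4 + 0 = 4)
c(K, S) = S*(-3 + K) (c(K, S) = (K + (-2 - 1*1))*S = (K + (-2 - 1))*S = (K - 3)*S = (-3 + K)*S = S*(-3 + K))
v(w, R) = -R*w/2 (v(w, R) = -w*R/2 = -R*w/2)
(-25 + v(1, 8))*c(o, 1) = (-25 - ½*8*1)*(1*(-3 + 4)) = (-25 - 4)*(1*1) = -29*1 = -29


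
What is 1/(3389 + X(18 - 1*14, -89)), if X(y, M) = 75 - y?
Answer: 1/3460 ≈ 0.00028902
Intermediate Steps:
1/(3389 + X(18 - 1*14, -89)) = 1/(3389 + (75 - (18 - 1*14))) = 1/(3389 + (75 - (18 - 14))) = 1/(3389 + (75 - 1*4)) = 1/(3389 + (75 - 4)) = 1/(3389 + 71) = 1/3460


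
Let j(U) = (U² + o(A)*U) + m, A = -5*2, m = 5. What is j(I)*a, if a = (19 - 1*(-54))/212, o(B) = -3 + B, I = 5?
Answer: -2555/212 ≈ -12.052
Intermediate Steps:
A = -10
j(U) = 5 + U² - 13*U (j(U) = (U² + (-3 - 10)*U) + 5 = (U² - 13*U) + 5 = 5 + U² - 13*U)
a = 73/212 (a = (19 + 54)*(1/212) = 73*(1/212) = 73/212 ≈ 0.34434)
j(I)*a = (5 + 5² - 13*5)*(73/212) = (5 + 25 - 65)*(73/212) = -35*73/212 = -2555/212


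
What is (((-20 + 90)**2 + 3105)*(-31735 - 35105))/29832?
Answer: -22293925/1243 ≈ -17936.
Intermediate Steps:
(((-20 + 90)**2 + 3105)*(-31735 - 35105))/29832 = ((70**2 + 3105)*(-66840))*(1/29832) = ((4900 + 3105)*(-66840))*(1/29832) = (8005*(-66840))*(1/29832) = -535054200*1/29832 = -22293925/1243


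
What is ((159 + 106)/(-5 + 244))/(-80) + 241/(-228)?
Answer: -233417/217968 ≈ -1.0709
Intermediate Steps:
((159 + 106)/(-5 + 244))/(-80) + 241/(-228) = (265/239)*(-1/80) + 241*(-1/228) = (265*(1/239))*(-1/80) - 241/228 = (265/239)*(-1/80) - 241/228 = -53/3824 - 241/228 = -233417/217968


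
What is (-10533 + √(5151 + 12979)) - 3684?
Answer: -14217 + 7*√370 ≈ -14082.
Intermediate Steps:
(-10533 + √(5151 + 12979)) - 3684 = (-10533 + √18130) - 3684 = (-10533 + 7*√370) - 3684 = -14217 + 7*√370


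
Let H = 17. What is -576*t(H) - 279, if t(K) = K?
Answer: -10071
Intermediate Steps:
-576*t(H) - 279 = -576*17 - 279 = -9792 - 279 = -10071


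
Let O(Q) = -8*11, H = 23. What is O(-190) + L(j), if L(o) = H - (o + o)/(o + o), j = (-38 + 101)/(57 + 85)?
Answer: -66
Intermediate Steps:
O(Q) = -88
j = 63/142 ≈ 0.44366
L(o) = 22 (L(o) = 23 - (o + o)/(o + o) = 23 - 2*o/(2*o) = 23 - 2*o*1/(2*o) = 23 - 1*1 = 23 - 1 = 22)
O(-190) + L(j) = -88 + 22 = -66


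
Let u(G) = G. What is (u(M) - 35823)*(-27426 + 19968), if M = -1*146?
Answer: 268256802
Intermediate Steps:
M = -146
(u(M) - 35823)*(-27426 + 19968) = (-146 - 35823)*(-27426 + 19968) = -35969*(-7458) = 268256802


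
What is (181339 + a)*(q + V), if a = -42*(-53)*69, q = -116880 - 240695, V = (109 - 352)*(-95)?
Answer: -112031739170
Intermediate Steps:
V = 23085 (V = -243*(-95) = 23085)
q = -357575
a = 153594 (a = 2226*69 = 153594)
(181339 + a)*(q + V) = (181339 + 153594)*(-357575 + 23085) = 334933*(-334490) = -112031739170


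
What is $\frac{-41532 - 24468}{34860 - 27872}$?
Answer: $- \frac{16500}{1747} \approx -9.4448$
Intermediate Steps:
$\frac{-41532 - 24468}{34860 - 27872} = - \frac{66000}{6988} = \left(-66000\right) \frac{1}{6988} = - \frac{16500}{1747}$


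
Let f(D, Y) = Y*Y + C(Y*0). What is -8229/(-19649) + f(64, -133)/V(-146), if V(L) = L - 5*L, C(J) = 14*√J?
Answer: 352376897/11475016 ≈ 30.708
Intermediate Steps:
V(L) = -4*L
f(D, Y) = Y² (f(D, Y) = Y*Y + 14*√(Y*0) = Y² + 14*√0 = Y² + 14*0 = Y² + 0 = Y²)
-8229/(-19649) + f(64, -133)/V(-146) = -8229/(-19649) + (-133)²/((-4*(-146))) = -8229*(-1/19649) + 17689/584 = 8229/19649 + 17689*(1/584) = 8229/19649 + 17689/584 = 352376897/11475016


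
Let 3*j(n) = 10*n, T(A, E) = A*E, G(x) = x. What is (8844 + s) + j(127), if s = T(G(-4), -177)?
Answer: 29926/3 ≈ 9975.3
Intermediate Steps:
j(n) = 10*n/3 (j(n) = (10*n)/3 = 10*n/3)
s = 708 (s = -4*(-177) = 708)
(8844 + s) + j(127) = (8844 + 708) + (10/3)*127 = 9552 + 1270/3 = 29926/3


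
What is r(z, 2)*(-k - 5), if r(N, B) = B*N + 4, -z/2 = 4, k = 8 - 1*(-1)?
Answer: 168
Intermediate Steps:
k = 9 (k = 8 + 1 = 9)
z = -8 (z = -2*4 = -8)
r(N, B) = 4 + B*N
r(z, 2)*(-k - 5) = (4 + 2*(-8))*(-1*9 - 5) = (4 - 16)*(-9 - 5) = -12*(-14) = 168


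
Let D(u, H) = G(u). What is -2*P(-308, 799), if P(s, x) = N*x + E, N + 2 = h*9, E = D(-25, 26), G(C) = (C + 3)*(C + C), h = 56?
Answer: -804396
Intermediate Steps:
G(C) = 2*C*(3 + C) (G(C) = (3 + C)*(2*C) = 2*C*(3 + C))
D(u, H) = 2*u*(3 + u)
E = 1100 (E = 2*(-25)*(3 - 25) = 2*(-25)*(-22) = 1100)
N = 502 (N = -2 + 56*9 = -2 + 504 = 502)
P(s, x) = 1100 + 502*x (P(s, x) = 502*x + 1100 = 1100 + 502*x)
-2*P(-308, 799) = -2*(1100 + 502*799) = -2*(1100 + 401098) = -2*402198 = -804396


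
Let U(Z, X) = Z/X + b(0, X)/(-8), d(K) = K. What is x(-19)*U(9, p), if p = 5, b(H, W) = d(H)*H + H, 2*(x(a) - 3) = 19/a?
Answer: 9/2 ≈ 4.5000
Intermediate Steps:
x(a) = 3 + 19/(2*a) (x(a) = 3 + (19/a)/2 = 3 + 19/(2*a))
b(H, W) = H + H² (b(H, W) = H*H + H = H² + H = H + H²)
U(Z, X) = Z/X (U(Z, X) = Z/X + (0*(1 + 0))/(-8) = Z/X + (0*1)*(-⅛) = Z/X + 0*(-⅛) = Z/X + 0 = Z/X)
x(-19)*U(9, p) = (3 + (19/2)/(-19))*(9/5) = (3 + (19/2)*(-1/19))*(9*(⅕)) = (3 - ½)*(9/5) = (5/2)*(9/5) = 9/2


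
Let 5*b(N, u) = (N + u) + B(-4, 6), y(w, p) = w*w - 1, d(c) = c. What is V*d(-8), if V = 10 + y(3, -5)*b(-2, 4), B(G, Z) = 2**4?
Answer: -1552/5 ≈ -310.40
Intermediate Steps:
y(w, p) = -1 + w**2 (y(w, p) = w**2 - 1 = -1 + w**2)
B(G, Z) = 16
b(N, u) = 16/5 + N/5 + u/5 (b(N, u) = ((N + u) + 16)/5 = (16 + N + u)/5 = 16/5 + N/5 + u/5)
V = 194/5 (V = 10 + (-1 + 3**2)*(16/5 + (1/5)*(-2) + (1/5)*4) = 10 + (-1 + 9)*(16/5 - 2/5 + 4/5) = 10 + 8*(18/5) = 10 + 144/5 = 194/5 ≈ 38.800)
V*d(-8) = (194/5)*(-8) = -1552/5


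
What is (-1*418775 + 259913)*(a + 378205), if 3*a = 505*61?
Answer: -61713650680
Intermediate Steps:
a = 30805/3 (a = (505*61)/3 = (⅓)*30805 = 30805/3 ≈ 10268.)
(-1*418775 + 259913)*(a + 378205) = (-1*418775 + 259913)*(30805/3 + 378205) = (-418775 + 259913)*(1165420/3) = -158862*1165420/3 = -61713650680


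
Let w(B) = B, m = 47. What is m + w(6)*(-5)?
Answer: 17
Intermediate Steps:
m + w(6)*(-5) = 47 + 6*(-5) = 47 - 30 = 17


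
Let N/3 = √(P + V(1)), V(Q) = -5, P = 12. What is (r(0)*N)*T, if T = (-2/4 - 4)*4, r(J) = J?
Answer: 0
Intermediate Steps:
T = -18 (T = (-2*¼ - 4)*4 = (-½ - 4)*4 = -9/2*4 = -18)
N = 3*√7 (N = 3*√(12 - 5) = 3*√7 ≈ 7.9373)
(r(0)*N)*T = (0*(3*√7))*(-18) = 0*(-18) = 0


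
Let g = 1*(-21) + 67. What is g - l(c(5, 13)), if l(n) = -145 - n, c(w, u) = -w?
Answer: 186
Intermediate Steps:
g = 46 (g = -21 + 67 = 46)
g - l(c(5, 13)) = 46 - (-145 - (-1)*5) = 46 - (-145 - 1*(-5)) = 46 - (-145 + 5) = 46 - 1*(-140) = 46 + 140 = 186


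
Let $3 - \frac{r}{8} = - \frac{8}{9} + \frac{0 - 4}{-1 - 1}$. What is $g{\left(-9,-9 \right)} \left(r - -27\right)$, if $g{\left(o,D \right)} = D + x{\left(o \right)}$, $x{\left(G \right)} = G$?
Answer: $-758$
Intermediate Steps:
$r = \frac{136}{9}$ ($r = 24 - 8 \left(- \frac{8}{9} + \frac{0 - 4}{-1 - 1}\right) = 24 - 8 \left(\left(-8\right) \frac{1}{9} - \frac{4}{-2}\right) = 24 - 8 \left(- \frac{8}{9} - -2\right) = 24 - 8 \left(- \frac{8}{9} + 2\right) = 24 - \frac{80}{9} = \frac{136}{9} \approx 15.111$)
$g{\left(o,D \right)} = D + o$
$g{\left(-9,-9 \right)} \left(r - -27\right) = \left(-9 - 9\right) \left(\frac{136}{9} - -27\right) = - 18 \left(\frac{136}{9} + 27\right) = \left(-18\right) \frac{379}{9} = -758$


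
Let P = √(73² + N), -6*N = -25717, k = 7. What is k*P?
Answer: 7*√346146/6 ≈ 686.40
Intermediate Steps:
N = 25717/6 (N = -⅙*(-25717) = 25717/6 ≈ 4286.2)
P = √346146/6 (P = √(73² + 25717/6) = √(5329 + 25717/6) = √(57691/6) = √346146/6 ≈ 98.057)
k*P = 7*(√346146/6) = 7*√346146/6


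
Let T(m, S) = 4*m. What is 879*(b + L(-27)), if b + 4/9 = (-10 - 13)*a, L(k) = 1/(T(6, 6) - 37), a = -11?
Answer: 8655220/39 ≈ 2.2193e+5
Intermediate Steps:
L(k) = -1/13 (L(k) = 1/(4*6 - 37) = 1/(24 - 37) = 1/(-13) = -1/13)
b = 2273/9 (b = -4/9 + (-10 - 13)*(-11) = -4/9 - 23*(-11) = -4/9 + 253 = 2273/9 ≈ 252.56)
879*(b + L(-27)) = 879*(2273/9 - 1/13) = 879*(29540/117) = 8655220/39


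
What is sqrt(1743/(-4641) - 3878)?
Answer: I*sqrt(189423741)/221 ≈ 62.277*I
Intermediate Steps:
sqrt(1743/(-4641) - 3878) = sqrt(1743*(-1/4641) - 3878) = sqrt(-83/221 - 3878) = sqrt(-857121/221) = I*sqrt(189423741)/221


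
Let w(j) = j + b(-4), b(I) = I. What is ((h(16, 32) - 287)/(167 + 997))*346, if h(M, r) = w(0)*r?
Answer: -71795/582 ≈ -123.36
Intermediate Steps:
w(j) = -4 + j (w(j) = j - 4 = -4 + j)
h(M, r) = -4*r (h(M, r) = (-4 + 0)*r = -4*r)
((h(16, 32) - 287)/(167 + 997))*346 = ((-4*32 - 287)/(167 + 997))*346 = ((-128 - 287)/1164)*346 = -415*1/1164*346 = -415/1164*346 = -71795/582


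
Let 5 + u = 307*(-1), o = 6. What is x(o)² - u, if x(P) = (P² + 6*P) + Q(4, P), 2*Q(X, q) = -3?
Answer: 21129/4 ≈ 5282.3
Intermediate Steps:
Q(X, q) = -3/2 (Q(X, q) = (½)*(-3) = -3/2)
x(P) = -3/2 + P² + 6*P (x(P) = (P² + 6*P) - 3/2 = -3/2 + P² + 6*P)
u = -312 (u = -5 + 307*(-1) = -5 - 307 = -312)
x(o)² - u = (-3/2 + 6² + 6*6)² - 1*(-312) = (-3/2 + 36 + 36)² + 312 = (141/2)² + 312 = 19881/4 + 312 = 21129/4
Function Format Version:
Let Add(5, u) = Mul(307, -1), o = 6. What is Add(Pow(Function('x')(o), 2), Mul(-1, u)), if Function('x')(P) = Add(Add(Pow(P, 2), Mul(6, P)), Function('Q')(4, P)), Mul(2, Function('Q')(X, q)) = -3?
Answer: Rational(21129, 4) ≈ 5282.3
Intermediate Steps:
Function('Q')(X, q) = Rational(-3, 2) (Function('Q')(X, q) = Mul(Rational(1, 2), -3) = Rational(-3, 2))
Function('x')(P) = Add(Rational(-3, 2), Pow(P, 2), Mul(6, P)) (Function('x')(P) = Add(Add(Pow(P, 2), Mul(6, P)), Rational(-3, 2)) = Add(Rational(-3, 2), Pow(P, 2), Mul(6, P)))
u = -312 (u = Add(-5, Mul(307, -1)) = Add(-5, -307) = -312)
Add(Pow(Function('x')(o), 2), Mul(-1, u)) = Add(Pow(Add(Rational(-3, 2), Pow(6, 2), Mul(6, 6)), 2), Mul(-1, -312)) = Add(Pow(Add(Rational(-3, 2), 36, 36), 2), 312) = Add(Pow(Rational(141, 2), 2), 312) = Add(Rational(19881, 4), 312) = Rational(21129, 4)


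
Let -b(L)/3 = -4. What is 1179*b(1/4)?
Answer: 14148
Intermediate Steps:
b(L) = 12 (b(L) = -3*(-4) = 12)
1179*b(1/4) = 1179*12 = 14148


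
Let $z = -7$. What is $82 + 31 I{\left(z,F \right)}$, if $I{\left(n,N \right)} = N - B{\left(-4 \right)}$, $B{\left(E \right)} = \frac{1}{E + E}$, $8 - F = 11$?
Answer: $- \frac{57}{8} \approx -7.125$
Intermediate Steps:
$F = -3$ ($F = 8 - 11 = -3$)
$B{\left(E \right)} = \frac{1}{2 E}$
$I{\left(n,N \right)} = \frac{1}{8} + N$ ($I{\left(n,N \right)} = N - \frac{1}{2 \left(-4\right)} = N - \frac{1}{2} \left(- \frac{1}{4}\right) = N - - \frac{1}{8} = N + \frac{1}{8} = \frac{1}{8} + N$)
$82 + 31 I{\left(z,F \right)} = 82 + 31 \left(\frac{1}{8} - 3\right) = 82 + 31 \left(- \frac{23}{8}\right) = 82 - \frac{713}{8} = - \frac{57}{8}$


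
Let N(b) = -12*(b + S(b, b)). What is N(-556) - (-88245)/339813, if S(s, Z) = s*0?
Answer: 251924509/37757 ≈ 6672.3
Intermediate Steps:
S(s, Z) = 0
N(b) = -12*b (N(b) = -12*(b + 0) = -12*b)
N(-556) - (-88245)/339813 = -12*(-556) - (-88245)/339813 = 6672 - (-88245)/339813 = 6672 - 1*(-9805/37757) = 6672 + 9805/37757 = 251924509/37757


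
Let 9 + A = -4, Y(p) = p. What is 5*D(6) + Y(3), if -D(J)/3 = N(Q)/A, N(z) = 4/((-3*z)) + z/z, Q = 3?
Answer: 142/39 ≈ 3.6410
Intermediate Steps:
N(z) = 1 - 4/(3*z) (N(z) = 4*(-1/(3*z)) + 1 = -4/(3*z) + 1 = 1 - 4/(3*z))
A = -13 (A = -9 - 4 = -13)
D(J) = 5/39 (D(J) = -3*(-4/3 + 3)/3/(-13) = -3*(⅓)*(5/3)*(-1)/13 = -5*(-1)/(3*13) = -3*(-5/117) = 5/39)
5*D(6) + Y(3) = 5*(5/39) + 3 = 25/39 + 3 = 142/39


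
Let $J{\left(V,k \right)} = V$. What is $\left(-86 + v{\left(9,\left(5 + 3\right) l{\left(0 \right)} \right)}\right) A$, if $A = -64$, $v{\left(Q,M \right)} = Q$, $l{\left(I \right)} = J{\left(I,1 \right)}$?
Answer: $4928$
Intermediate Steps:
$l{\left(I \right)} = I$
$\left(-86 + v{\left(9,\left(5 + 3\right) l{\left(0 \right)} \right)}\right) A = \left(-86 + 9\right) \left(-64\right) = \left(-77\right) \left(-64\right) = 4928$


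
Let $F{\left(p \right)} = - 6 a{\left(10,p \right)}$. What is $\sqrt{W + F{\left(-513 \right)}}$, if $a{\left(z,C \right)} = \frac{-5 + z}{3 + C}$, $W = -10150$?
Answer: $\frac{13 i \sqrt{17357}}{17} \approx 100.75 i$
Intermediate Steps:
$a{\left(z,C \right)} = \frac{-5 + z}{3 + C}$
$F{\left(p \right)} = - \frac{30}{3 + p}$ ($F{\left(p \right)} = - 6 \frac{-5 + 10}{3 + p} = - 6 \frac{1}{3 + p} 5 = - 6 \frac{5}{3 + p} = - \frac{30}{3 + p}$)
$\sqrt{W + F{\left(-513 \right)}} = \sqrt{-10150 - \frac{30}{3 - 513}} = \sqrt{-10150 - \frac{30}{-510}} = \sqrt{-10150 - - \frac{1}{17}} = \sqrt{-10150 + \frac{1}{17}} = \sqrt{- \frac{172549}{17}} = \frac{13 i \sqrt{17357}}{17}$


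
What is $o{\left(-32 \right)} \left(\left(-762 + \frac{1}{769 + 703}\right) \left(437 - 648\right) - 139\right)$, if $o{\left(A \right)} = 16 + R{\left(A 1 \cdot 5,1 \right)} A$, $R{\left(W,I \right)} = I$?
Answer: $- \frac{236466285}{92} \approx -2.5703 \cdot 10^{6}$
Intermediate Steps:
$o{\left(A \right)} = 16 + A$ ($o{\left(A \right)} = 16 + 1 A = 16 + A$)
$o{\left(-32 \right)} \left(\left(-762 + \frac{1}{769 + 703}\right) \left(437 - 648\right) - 139\right) = \left(16 - 32\right) \left(\left(-762 + \frac{1}{769 + 703}\right) \left(437 - 648\right) - 139\right) = - 16 \left(\left(-762 + \frac{1}{1472}\right) \left(-211\right) - 139\right) = - 16 \left(\left(- \frac{1121663}{1472}\right) \left(-211\right) - 139\right) = - 16 \left(\frac{236670893}{1472} - 139\right) = \left(-16\right) \frac{236466285}{1472} = - \frac{236466285}{92}$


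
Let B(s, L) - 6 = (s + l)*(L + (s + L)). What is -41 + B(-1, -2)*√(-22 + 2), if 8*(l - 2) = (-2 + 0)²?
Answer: -41 - 3*I*√5 ≈ -41.0 - 6.7082*I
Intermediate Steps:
l = 5/2 (l = 2 + (-2 + 0)²/8 = 2 + (⅛)*(-2)² = 2 + (⅛)*4 = 2 + ½ = 5/2 ≈ 2.5000)
B(s, L) = 6 + (5/2 + s)*(s + 2*L) (B(s, L) = 6 + (s + 5/2)*(L + (s + L)) = 6 + (5/2 + s)*(L + (L + s)) = 6 + (5/2 + s)*(s + 2*L))
-41 + B(-1, -2)*√(-22 + 2) = -41 + (6 + (-1)² + 5*(-2) + (5/2)*(-1) + 2*(-2)*(-1))*√(-22 + 2) = -41 + (6 + 1 - 10 - 5/2 + 4)*√(-20) = -41 - 3*I*√5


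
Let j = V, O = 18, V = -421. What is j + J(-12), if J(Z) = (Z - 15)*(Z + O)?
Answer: -583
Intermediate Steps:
J(Z) = (-15 + Z)*(18 + Z) (J(Z) = (Z - 15)*(Z + 18) = (-15 + Z)*(18 + Z))
j = -421
j + J(-12) = -421 + (-270 + (-12)² + 3*(-12)) = -421 + (-270 + 144 - 36) = -421 - 162 = -583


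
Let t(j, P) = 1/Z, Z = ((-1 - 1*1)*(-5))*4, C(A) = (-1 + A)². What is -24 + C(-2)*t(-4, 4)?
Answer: -951/40 ≈ -23.775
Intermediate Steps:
Z = 40 (Z = ((-1 - 1)*(-5))*4 = -2*(-5)*4 = 10*4 = 40)
t(j, P) = 1/40
-24 + C(-2)*t(-4, 4) = -24 + (-1 - 2)²*(1/40) = -24 + (-3)²*(1/40) = -24 + 9*(1/40) = -24 + 9/40 = -951/40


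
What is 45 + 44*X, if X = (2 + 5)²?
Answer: 2201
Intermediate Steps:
X = 49 (X = 7² = 49)
45 + 44*X = 45 + 44*49 = 45 + 2156 = 2201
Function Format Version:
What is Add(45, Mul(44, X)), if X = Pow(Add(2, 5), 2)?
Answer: 2201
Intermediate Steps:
X = 49 (X = Pow(7, 2) = 49)
Add(45, Mul(44, X)) = Add(45, Mul(44, 49)) = Add(45, 2156) = 2201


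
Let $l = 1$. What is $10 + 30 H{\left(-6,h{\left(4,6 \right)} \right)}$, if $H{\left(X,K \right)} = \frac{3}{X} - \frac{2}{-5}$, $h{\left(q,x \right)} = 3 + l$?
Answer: $7$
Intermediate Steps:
$h{\left(q,x \right)} = 4$ ($h{\left(q,x \right)} = 3 + 1 = 4$)
$H{\left(X,K \right)} = \frac{2}{5} + \frac{3}{X}$ ($H{\left(X,K \right)} = \frac{3}{X} - - \frac{2}{5} = \frac{3}{X} + \frac{2}{5} = \frac{2}{5} + \frac{3}{X}$)
$10 + 30 H{\left(-6,h{\left(4,6 \right)} \right)} = 10 + 30 \left(\frac{2}{5} + \frac{3}{-6}\right) = 10 + 30 \left(\frac{2}{5} + 3 \left(- \frac{1}{6}\right)\right) = 10 + 30 \left(\frac{2}{5} - \frac{1}{2}\right) = 10 + 30 \left(- \frac{1}{10}\right) = 10 - 3 = 7$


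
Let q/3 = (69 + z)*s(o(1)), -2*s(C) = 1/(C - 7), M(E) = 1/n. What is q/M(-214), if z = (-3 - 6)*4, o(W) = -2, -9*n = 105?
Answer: -385/6 ≈ -64.167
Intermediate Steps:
n = -35/3 (n = -⅑*105 = -35/3 ≈ -11.667)
M(E) = -3/35 (M(E) = 1/(-35/3) = -3/35)
z = -36 (z = -9*4 = -36)
s(C) = -1/(2*(-7 + C)) (s(C) = -1/(2*(C - 7)) = -1/(2*(-7 + C)))
q = 11/2 (q = 3*((69 - 36)*(-1/(-14 + 2*(-2)))) = 3*(33*(-1/(-14 - 4))) = 3*(33*(-1/(-18))) = 3*(33*(-1*(-1/18))) = 3*(33*(1/18)) = 3*(11/6) = 11/2 ≈ 5.5000)
q/M(-214) = 11/(2*(-3/35)) = (11/2)*(-35/3) = -385/6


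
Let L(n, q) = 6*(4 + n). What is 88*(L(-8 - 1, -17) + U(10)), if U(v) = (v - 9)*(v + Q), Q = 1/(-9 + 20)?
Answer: -1752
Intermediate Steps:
Q = 1/11 ≈ 0.090909
L(n, q) = 24 + 6*n
U(v) = (-9 + v)*(1/11 + v) (U(v) = (v - 9)*(v + 1/11) = (-9 + v)*(1/11 + v))
88*(L(-8 - 1, -17) + U(10)) = 88*((24 + 6*(-8 - 1)) + (-9/11 + 10² - 98/11*10)) = 88*((24 + 6*(-9)) + (-9/11 + 100 - 980/11)) = 88*((24 - 54) + 111/11) = 88*(-30 + 111/11) = 88*(-219/11) = -1752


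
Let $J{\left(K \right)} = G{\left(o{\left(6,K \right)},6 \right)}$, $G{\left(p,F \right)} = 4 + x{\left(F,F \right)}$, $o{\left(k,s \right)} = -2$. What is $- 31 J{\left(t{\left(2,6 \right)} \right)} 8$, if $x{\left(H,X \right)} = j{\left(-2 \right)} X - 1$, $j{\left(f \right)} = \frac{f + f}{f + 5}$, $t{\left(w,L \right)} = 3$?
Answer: $1240$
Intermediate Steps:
$j{\left(f \right)} = \frac{2 f}{5 + f}$
$x{\left(H,X \right)} = -1 - \frac{4 X}{3}$ ($x{\left(H,X \right)} = 2 \left(-2\right) \frac{1}{5 - 2} X - 1 = 2 \left(-2\right) \frac{1}{3} X - 1 = - \frac{4 X}{3} - 1 = -1 - \frac{4 X}{3}$)
$G{\left(p,F \right)} = 3 - \frac{4 F}{3}$ ($G{\left(p,F \right)} = 4 - \left(1 + \frac{4 F}{3}\right) = 3 - \frac{4 F}{3}$)
$J{\left(K \right)} = -5$ ($J{\left(K \right)} = 3 - 8 = -5$)
$- 31 J{\left(t{\left(2,6 \right)} \right)} 8 = - 31 \left(\left(-5\right) 8\right) = \left(-31\right) \left(-40\right) = 1240$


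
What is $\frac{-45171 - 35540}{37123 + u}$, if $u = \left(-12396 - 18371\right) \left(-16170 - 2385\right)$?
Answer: $- \frac{80711}{570918808} \approx -0.00014137$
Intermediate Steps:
$u = 570881685$ ($u = \left(-30767\right) \left(-18555\right) = 570881685$)
$\frac{-45171 - 35540}{37123 + u} = \frac{-45171 - 35540}{37123 + 570881685} = - \frac{80711}{570918808}$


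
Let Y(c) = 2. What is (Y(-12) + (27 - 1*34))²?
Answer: 25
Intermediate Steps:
(Y(-12) + (27 - 1*34))² = (2 + (27 - 1*34))² = (2 + (27 - 34))² = (2 - 7)² = (-5)² = 25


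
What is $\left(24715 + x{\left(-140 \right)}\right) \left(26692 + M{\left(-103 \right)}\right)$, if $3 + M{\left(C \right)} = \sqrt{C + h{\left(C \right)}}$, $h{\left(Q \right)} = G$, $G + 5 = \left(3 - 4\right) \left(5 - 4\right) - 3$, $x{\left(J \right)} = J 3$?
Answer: $648409255 + 97180 i \sqrt{7} \approx 6.4841 \cdot 10^{8} + 2.5711 \cdot 10^{5} i$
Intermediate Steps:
$x{\left(J \right)} = 3 J$
$G = -9$ ($G = -5 - \left(3 - \left(3 - 4\right) \left(5 - 4\right)\right) = -5 - 4 = -9$)
$h{\left(Q \right)} = -9$
$M{\left(C \right)} = -3 + \sqrt{-9 + C}$ ($M{\left(C \right)} = -3 + \sqrt{C - 9} = -3 + \sqrt{-9 + C}$)
$\left(24715 + x{\left(-140 \right)}\right) \left(26692 + M{\left(-103 \right)}\right) = \left(24715 + 3 \left(-140\right)\right) \left(26692 - \left(3 - \sqrt{-9 - 103}\right)\right) = \left(24715 - 420\right) \left(26692 - \left(3 - \sqrt{-112}\right)\right) = 24295 \left(26692 - \left(3 - 4 i \sqrt{7}\right)\right) = 24295 \left(26689 + 4 i \sqrt{7}\right) = 648409255 + 97180 i \sqrt{7}$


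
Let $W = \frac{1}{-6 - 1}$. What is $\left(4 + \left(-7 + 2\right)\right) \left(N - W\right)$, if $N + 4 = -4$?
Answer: $\frac{55}{7} \approx 7.8571$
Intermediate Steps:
$N = -8$ ($N = -4 - 4 = -8$)
$W = - \frac{1}{7}$ ($W = \frac{1}{-7} = - \frac{1}{7} \approx -0.14286$)
$\left(4 + \left(-7 + 2\right)\right) \left(N - W\right) = \left(4 + \left(-7 + 2\right)\right) \left(-8 - - \frac{1}{7}\right) = \left(4 - 5\right) \left(-8 + \frac{1}{7}\right) = \left(-1\right) \left(- \frac{55}{7}\right) = \frac{55}{7}$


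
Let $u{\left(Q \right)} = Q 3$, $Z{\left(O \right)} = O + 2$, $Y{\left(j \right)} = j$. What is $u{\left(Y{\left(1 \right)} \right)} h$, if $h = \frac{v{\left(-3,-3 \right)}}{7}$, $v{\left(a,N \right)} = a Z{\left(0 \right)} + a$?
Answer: $- \frac{27}{7} \approx -3.8571$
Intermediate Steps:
$Z{\left(O \right)} = 2 + O$
$u{\left(Q \right)} = 3 Q$
$v{\left(a,N \right)} = 3 a$ ($v{\left(a,N \right)} = a \left(2 + 0\right) + a = a 2 + a = 2 a + a = 3 a$)
$h = - \frac{9}{7}$ ($h = \frac{3 \left(-3\right)}{7} = \left(-9\right) \frac{1}{7} = - \frac{9}{7} \approx -1.2857$)
$u{\left(Y{\left(1 \right)} \right)} h = 3 \cdot 1 \left(- \frac{9}{7}\right) = 3 \left(- \frac{9}{7}\right) = - \frac{27}{7}$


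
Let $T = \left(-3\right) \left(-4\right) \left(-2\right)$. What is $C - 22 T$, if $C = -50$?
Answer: $478$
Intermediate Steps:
$T = -24$ ($T = 12 \left(-2\right) = -24$)
$C - 22 T = -50 - -528 = -50 + 528 = 478$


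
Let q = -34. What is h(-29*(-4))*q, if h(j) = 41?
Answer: -1394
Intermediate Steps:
h(-29*(-4))*q = 41*(-34) = -1394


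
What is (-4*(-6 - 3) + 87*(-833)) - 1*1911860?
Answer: -1984295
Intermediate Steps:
(-4*(-6 - 3) + 87*(-833)) - 1*1911860 = (-4*(-9) - 72471) - 1911860 = (36 - 72471) - 1911860 = -72435 - 1911860 = -1984295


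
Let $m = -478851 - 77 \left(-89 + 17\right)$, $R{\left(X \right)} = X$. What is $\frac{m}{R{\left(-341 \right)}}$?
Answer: $\frac{473307}{341} \approx 1388.0$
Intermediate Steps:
$m = -473307$ ($m = -478851 - 77 \left(-72\right) = -478851 - -5544 = -478851 + 5544 = -473307$)
$\frac{m}{R{\left(-341 \right)}} = - \frac{473307}{-341} = \left(-473307\right) \left(- \frac{1}{341}\right) = \frac{473307}{341}$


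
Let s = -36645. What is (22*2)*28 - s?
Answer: 37877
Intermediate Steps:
(22*2)*28 - s = (22*2)*28 - 1*(-36645) = 44*28 + 36645 = 1232 + 36645 = 37877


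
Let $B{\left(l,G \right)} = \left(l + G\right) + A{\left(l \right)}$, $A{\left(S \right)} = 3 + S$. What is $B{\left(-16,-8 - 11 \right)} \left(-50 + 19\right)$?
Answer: $1488$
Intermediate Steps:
$B{\left(l,G \right)} = 3 + G + 2 l$ ($B{\left(l,G \right)} = \left(l + G\right) + \left(3 + l\right) = \left(G + l\right) + \left(3 + l\right) = 3 + G + 2 l$)
$B{\left(-16,-8 - 11 \right)} \left(-50 + 19\right) = \left(3 - 19 + 2 \left(-16\right)\right) \left(-50 + 19\right) = \left(3 - 19 - 32\right) \left(-31\right) = \left(-48\right) \left(-31\right) = 1488$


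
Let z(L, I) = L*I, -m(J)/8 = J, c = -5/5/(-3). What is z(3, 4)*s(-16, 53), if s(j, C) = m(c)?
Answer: -32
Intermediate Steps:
c = ⅓ (c = -5*⅕*(-⅓) = -1*(-⅓) = ⅓ ≈ 0.33333)
m(J) = -8*J
s(j, C) = -8/3 (s(j, C) = -8*⅓ = -8/3)
z(L, I) = I*L
z(3, 4)*s(-16, 53) = (4*3)*(-8/3) = 12*(-8/3) = -32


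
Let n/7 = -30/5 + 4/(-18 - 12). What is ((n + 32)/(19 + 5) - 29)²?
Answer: 7027801/8100 ≈ 867.63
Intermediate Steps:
n = -644/15 (n = 7*(-30/5 + 4/(-18 - 12)) = 7*(-30*⅕ + 4/(-30)) = 7*(-6 + 4*(-1/30)) = 7*(-6 - 2/15) = 7*(-92/15) = -644/15 ≈ -42.933)
((n + 32)/(19 + 5) - 29)² = ((-644/15 + 32)/(19 + 5) - 29)² = (-164/15/24 - 29)² = (-164/15*1/24 - 29)² = (-41/90 - 29)² = (-2651/90)² = 7027801/8100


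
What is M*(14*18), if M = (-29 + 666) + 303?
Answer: 236880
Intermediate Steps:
M = 940 (M = 637 + 303 = 940)
M*(14*18) = 940*(14*18) = 940*252 = 236880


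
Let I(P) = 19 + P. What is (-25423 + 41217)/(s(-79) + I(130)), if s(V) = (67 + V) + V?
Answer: 7897/29 ≈ 272.31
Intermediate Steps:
s(V) = 67 + 2*V
(-25423 + 41217)/(s(-79) + I(130)) = (-25423 + 41217)/((67 + 2*(-79)) + (19 + 130)) = 15794/((67 - 158) + 149) = 15794/(-91 + 149) = 15794/58 = 15794*(1/58) = 7897/29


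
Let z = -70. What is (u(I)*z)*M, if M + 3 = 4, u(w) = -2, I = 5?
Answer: 140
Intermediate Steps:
M = 1 (M = -3 + 4 = 1)
(u(I)*z)*M = -2*(-70)*1 = 140*1 = 140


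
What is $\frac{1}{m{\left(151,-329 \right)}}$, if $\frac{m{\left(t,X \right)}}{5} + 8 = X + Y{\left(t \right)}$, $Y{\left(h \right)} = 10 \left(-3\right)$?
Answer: $- \frac{1}{1835} \approx -0.00054496$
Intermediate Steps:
$Y{\left(h \right)} = -30$
$m{\left(t,X \right)} = -190 + 5 X$ ($m{\left(t,X \right)} = -40 + 5 \left(X - 30\right) = -40 + 5 \left(-30 + X\right) = -40 + \left(-150 + 5 X\right) = -190 + 5 X$)
$\frac{1}{m{\left(151,-329 \right)}} = \frac{1}{-190 + 5 \left(-329\right)} = \frac{1}{-190 - 1645} = \frac{1}{-1835} = - \frac{1}{1835}$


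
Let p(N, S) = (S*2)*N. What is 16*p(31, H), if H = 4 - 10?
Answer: -5952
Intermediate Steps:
H = -6
p(N, S) = 2*N*S (p(N, S) = (2*S)*N = 2*N*S)
16*p(31, H) = 16*(2*31*(-6)) = 16*(-372) = -5952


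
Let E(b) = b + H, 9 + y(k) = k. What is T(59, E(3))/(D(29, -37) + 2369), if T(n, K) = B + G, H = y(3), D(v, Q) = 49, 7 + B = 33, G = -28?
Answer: -1/1209 ≈ -0.00082713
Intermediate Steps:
y(k) = -9 + k
B = 26 (B = -7 + 33 = 26)
H = -6 (H = -9 + 3 = -6)
E(b) = -6 + b (E(b) = b - 6 = -6 + b)
T(n, K) = -2 (T(n, K) = 26 - 28 = -2)
T(59, E(3))/(D(29, -37) + 2369) = -2/(49 + 2369) = -2/2418 = -2*1/2418 = -1/1209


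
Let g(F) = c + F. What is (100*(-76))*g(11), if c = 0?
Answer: -83600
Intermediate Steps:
g(F) = F (g(F) = 0 + F = F)
(100*(-76))*g(11) = (100*(-76))*11 = -7600*11 = -83600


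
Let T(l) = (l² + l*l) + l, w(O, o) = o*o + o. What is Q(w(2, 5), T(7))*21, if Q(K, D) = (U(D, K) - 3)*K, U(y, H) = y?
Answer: 64260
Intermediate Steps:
w(O, o) = o + o² (w(O, o) = o² + o = o + o²)
T(l) = l + 2*l² (T(l) = (l² + l²) + l = 2*l² + l = l + 2*l²)
Q(K, D) = K*(-3 + D) (Q(K, D) = (D - 3)*K = (-3 + D)*K = K*(-3 + D))
Q(w(2, 5), T(7))*21 = ((5*(1 + 5))*(-3 + 7*(1 + 2*7)))*21 = ((5*6)*(-3 + 7*(1 + 14)))*21 = (30*(-3 + 7*15))*21 = (30*(-3 + 105))*21 = (30*102)*21 = 3060*21 = 64260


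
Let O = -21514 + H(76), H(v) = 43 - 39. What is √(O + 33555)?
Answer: √12045 ≈ 109.75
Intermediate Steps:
H(v) = 4
O = -21510 (O = -21514 + 4 = -21510)
√(O + 33555) = √(-21510 + 33555) = √12045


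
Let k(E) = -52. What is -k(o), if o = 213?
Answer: 52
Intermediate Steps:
-k(o) = -1*(-52) = 52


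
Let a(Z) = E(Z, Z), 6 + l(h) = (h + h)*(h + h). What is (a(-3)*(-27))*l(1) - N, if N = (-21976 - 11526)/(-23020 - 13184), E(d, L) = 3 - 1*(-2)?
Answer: 695827/2586 ≈ 269.07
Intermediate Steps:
E(d, L) = 5 (E(d, L) = 3 + 2 = 5)
l(h) = -6 + 4*h**2 (l(h) = -6 + (h + h)*(h + h) = -6 + (2*h)*(2*h) = -6 + 4*h**2)
a(Z) = 5
N = 2393/2586 (N = -33502/(-36204) = -33502*(-1/36204) = 2393/2586 ≈ 0.92537)
(a(-3)*(-27))*l(1) - N = (5*(-27))*(-6 + 4*1**2) - 1*2393/2586 = -135*(-6 + 4*1) - 2393/2586 = -135*(-6 + 4) - 2393/2586 = -135*(-2) - 2393/2586 = 270 - 2393/2586 = 695827/2586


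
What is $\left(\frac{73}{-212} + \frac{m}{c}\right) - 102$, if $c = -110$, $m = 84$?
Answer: $- \frac{1202239}{11660} \approx -103.11$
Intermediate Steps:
$\left(\frac{73}{-212} + \frac{m}{c}\right) - 102 = \left(\frac{73}{-212} + \frac{84}{-110}\right) - 102 = \left(73 \left(- \frac{1}{212}\right) + 84 \left(- \frac{1}{110}\right)\right) - 102 = \left(- \frac{73}{212} - \frac{42}{55}\right) - 102 = - \frac{12919}{11660} - 102 = - \frac{1202239}{11660}$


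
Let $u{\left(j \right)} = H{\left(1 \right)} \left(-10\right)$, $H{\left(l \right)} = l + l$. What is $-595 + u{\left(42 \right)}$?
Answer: $-615$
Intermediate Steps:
$H{\left(l \right)} = 2 l$
$u{\left(j \right)} = -20$ ($u{\left(j \right)} = 2 \cdot 1 \left(-10\right) = 2 \left(-10\right) = -20$)
$-595 + u{\left(42 \right)} = -595 - 20 = -615$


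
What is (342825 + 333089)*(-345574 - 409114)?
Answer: -510104184832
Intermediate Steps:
(342825 + 333089)*(-345574 - 409114) = 675914*(-754688) = -510104184832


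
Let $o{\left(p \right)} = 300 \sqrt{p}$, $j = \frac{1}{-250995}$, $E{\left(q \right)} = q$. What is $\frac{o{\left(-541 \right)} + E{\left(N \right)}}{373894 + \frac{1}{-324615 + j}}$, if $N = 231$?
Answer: $\frac{18821127384906}{30463664945428849} + \frac{24443022577800 i \sqrt{541}}{30463664945428849} \approx 0.00061782 + 0.018663 i$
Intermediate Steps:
$j = - \frac{1}{250995} \approx -3.9841 \cdot 10^{-6}$
$\frac{o{\left(-541 \right)} + E{\left(N \right)}}{373894 + \frac{1}{-324615 + j}} = \frac{300 \sqrt{-541} + 231}{373894 + \frac{1}{-324615 - \frac{1}{250995}}} = \frac{300 i \sqrt{541} + 231}{373894 + \frac{1}{- \frac{81476741926}{250995}}} = \frac{300 i \sqrt{541} + 231}{373894 - \frac{250995}{81476741926}} = \frac{231 + 300 i \sqrt{541}}{\frac{30463664945428849}{81476741926}} = \left(231 + 300 i \sqrt{541}\right) \frac{81476741926}{30463664945428849} = \frac{18821127384906}{30463664945428849} + \frac{24443022577800 i \sqrt{541}}{30463664945428849}$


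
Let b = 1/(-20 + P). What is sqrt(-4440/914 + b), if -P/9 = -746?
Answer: I*sqrt(45459770072234)/3059158 ≈ 2.204*I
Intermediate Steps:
P = 6714 (P = -9*(-746) = 6714)
b = 1/6694 (b = 1/(-20 + 6714) = 1/6694 ≈ 0.00014939)
sqrt(-4440/914 + b) = sqrt(-4440/914 + 1/6694) = sqrt(-4440*1/914 + 1/6694) = sqrt(-2220/457 + 1/6694) = sqrt(-14860223/3059158) = I*sqrt(45459770072234)/3059158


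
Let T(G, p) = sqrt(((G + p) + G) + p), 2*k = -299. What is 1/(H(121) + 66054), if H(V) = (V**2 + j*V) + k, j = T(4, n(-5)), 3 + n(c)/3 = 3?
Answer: 322182/25949841769 - 968*sqrt(2)/25949841769 ≈ 1.2363e-5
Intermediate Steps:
k = -299/2 (k = (1/2)*(-299) = -299/2 ≈ -149.50)
n(c) = 0 (n(c) = -9 + 3*3 = -9 + 9 = 0)
T(G, p) = sqrt(2*G + 2*p) (T(G, p) = sqrt((p + 2*G) + p) = sqrt(2*G + 2*p))
j = 2*sqrt(2) (j = sqrt(2*4 + 2*0) = sqrt(8 + 0) = sqrt(8) = 2*sqrt(2) ≈ 2.8284)
H(V) = -299/2 + V**2 + 2*V*sqrt(2) (H(V) = (V**2 + (2*sqrt(2))*V) - 299/2 = (V**2 + 2*V*sqrt(2)) - 299/2 = -299/2 + V**2 + 2*V*sqrt(2))
1/(H(121) + 66054) = 1/((-299/2 + 121**2 + 2*121*sqrt(2)) + 66054) = 1/((-299/2 + 14641 + 242*sqrt(2)) + 66054) = 1/((28983/2 + 242*sqrt(2)) + 66054) = 1/(161091/2 + 242*sqrt(2))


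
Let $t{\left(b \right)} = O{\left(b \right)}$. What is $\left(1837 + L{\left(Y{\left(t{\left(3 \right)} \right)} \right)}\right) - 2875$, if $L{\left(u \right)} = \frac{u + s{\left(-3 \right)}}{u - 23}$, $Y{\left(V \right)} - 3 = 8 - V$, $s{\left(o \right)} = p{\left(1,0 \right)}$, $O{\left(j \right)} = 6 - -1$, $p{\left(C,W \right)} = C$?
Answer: $- \frac{19727}{19} \approx -1038.3$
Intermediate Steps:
$O{\left(j \right)} = 7$ ($O{\left(j \right)} = 6 + 1 = 7$)
$t{\left(b \right)} = 7$
$s{\left(o \right)} = 1$
$Y{\left(V \right)} = 11 - V$ ($Y{\left(V \right)} = 3 - \left(-8 + V\right) = 11 - V$)
$L{\left(u \right)} = \frac{1 + u}{-23 + u}$ ($L{\left(u \right)} = \frac{u + 1}{u - 23} = \frac{1 + u}{-23 + u}$)
$\left(1837 + L{\left(Y{\left(t{\left(3 \right)} \right)} \right)}\right) - 2875 = \left(1837 + \frac{1 + \left(11 - 7\right)}{-23 + \left(11 - 7\right)}\right) - 2875 = \left(1837 + \frac{1 + 4}{-23 + 4}\right) - 2875 = \left(1837 + \frac{1}{-19} \cdot 5\right) - 2875 = \left(1837 - \frac{5}{19}\right) - 2875 = \frac{34898}{19} - 2875 = - \frac{19727}{19}$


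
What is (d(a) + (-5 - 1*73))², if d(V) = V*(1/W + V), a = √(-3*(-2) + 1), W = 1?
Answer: (-71 + √7)² ≈ 4672.3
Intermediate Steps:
a = √7 (a = √(6 + 1) = √7 ≈ 2.6458)
d(V) = V*(1 + V) (d(V) = V*(1/1 + V) = V*(1 + V))
(d(a) + (-5 - 1*73))² = (√7*(1 + √7) + (-5 - 1*73))² = (√7*(1 + √7) + (-5 - 73))² = (√7*(1 + √7) - 78)² = (-78 + √7*(1 + √7))²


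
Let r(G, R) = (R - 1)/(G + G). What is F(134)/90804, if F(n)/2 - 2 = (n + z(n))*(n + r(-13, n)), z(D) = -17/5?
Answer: 2188463/5902260 ≈ 0.37078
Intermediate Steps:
z(D) = -17/5 (z(D) = -17*⅕ = -17/5)
r(G, R) = (-1 + R)/(2*G) (r(G, R) = (-1 + R)/((2*G)) = (-1 + R)*(1/(2*G)) = (-1 + R)/(2*G))
F(n) = 4 + 2*(-17/5 + n)*(1/26 + 25*n/26) (F(n) = 4 + 2*((n - 17/5)*(n + (½)*(-1 + n)/(-13))) = 4 + 2*((-17/5 + n)*(n + (½)*(-1/13)*(-1 + n))) = 4 + 2*((-17/5 + n)*(n + (1/26 - n/26))) = 4 + 2*((-17/5 + n)*(1/26 + 25*n/26)) = 4 + 2*(-17/5 + n)*(1/26 + 25*n/26))
F(134)/90804 = (243/65 - 84/13*134 + (25/13)*134²)/90804 = (243/65 - 11256/13 + (25/13)*17956)*(1/90804) = (243/65 - 11256/13 + 448900/13)*(1/90804) = (2188463/65)*(1/90804) = 2188463/5902260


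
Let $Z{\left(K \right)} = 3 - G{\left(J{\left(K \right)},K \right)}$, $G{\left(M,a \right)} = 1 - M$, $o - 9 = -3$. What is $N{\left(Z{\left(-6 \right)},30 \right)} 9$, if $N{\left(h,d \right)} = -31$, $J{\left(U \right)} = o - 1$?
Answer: $-279$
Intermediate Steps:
$o = 6$ ($o = 9 - 3 = 6$)
$J{\left(U \right)} = 5$ ($J{\left(U \right)} = 6 - 1 = 5$)
$Z{\left(K \right)} = 7$ ($Z{\left(K \right)} = 3 - \left(1 - 5\right) = 3 - -4 = 3 + 4 = 7$)
$N{\left(Z{\left(-6 \right)},30 \right)} 9 = \left(-31\right) 9 = -279$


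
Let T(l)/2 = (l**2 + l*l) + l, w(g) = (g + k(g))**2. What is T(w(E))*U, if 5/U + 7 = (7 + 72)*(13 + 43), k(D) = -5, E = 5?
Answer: 0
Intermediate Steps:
w(g) = (-5 + g)**2 (w(g) = (g - 5)**2 = (-5 + g)**2)
U = 5/4417 (U = 5/(-7 + (7 + 72)*(13 + 43)) = 5/(-7 + 79*56) = 5/(-7 + 4424) = 5/4417 ≈ 0.0011320)
T(l) = 2*l + 4*l**2 (T(l) = 2*((l**2 + l*l) + l) = 2*((l**2 + l**2) + l) = 2*(2*l**2 + l) = 2*(l + 2*l**2) = 2*l + 4*l**2)
T(w(E))*U = (2*(-5 + 5)**2*(1 + 2*(-5 + 5)**2))*(5/4417) = (2*0**2*(1 + 2*0**2))*(5/4417) = (2*0*(1 + 2*0))*(5/4417) = (2*0*(1 + 0))*(5/4417) = (2*0*1)*(5/4417) = 0*(5/4417) = 0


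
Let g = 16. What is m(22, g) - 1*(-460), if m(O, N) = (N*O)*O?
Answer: 8204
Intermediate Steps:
m(O, N) = N*O²
m(22, g) - 1*(-460) = 16*22² - 1*(-460) = 16*484 + 460 = 7744 + 460 = 8204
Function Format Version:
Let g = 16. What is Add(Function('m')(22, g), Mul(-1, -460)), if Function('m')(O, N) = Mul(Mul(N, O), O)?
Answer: 8204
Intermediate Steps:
Function('m')(O, N) = Mul(N, Pow(O, 2))
Add(Function('m')(22, g), Mul(-1, -460)) = Add(Mul(16, Pow(22, 2)), Mul(-1, -460)) = Add(Mul(16, 484), 460) = Add(7744, 460) = 8204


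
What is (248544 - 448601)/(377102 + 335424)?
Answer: -200057/712526 ≈ -0.28077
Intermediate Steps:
(248544 - 448601)/(377102 + 335424) = -200057/712526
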